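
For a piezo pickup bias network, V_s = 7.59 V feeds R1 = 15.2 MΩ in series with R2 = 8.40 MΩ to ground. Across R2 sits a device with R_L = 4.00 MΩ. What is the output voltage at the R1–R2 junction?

V_out ≈ 1.15 V

The load sits in parallel with R2, giving an effective lower resistance R2' = R2·R_L/(R2+R_L) = 2.710 MΩ.
Then V_out = V_s · R2'/(R1 + R2') = 7.59 × 2.710/17.91 = 1.148 V.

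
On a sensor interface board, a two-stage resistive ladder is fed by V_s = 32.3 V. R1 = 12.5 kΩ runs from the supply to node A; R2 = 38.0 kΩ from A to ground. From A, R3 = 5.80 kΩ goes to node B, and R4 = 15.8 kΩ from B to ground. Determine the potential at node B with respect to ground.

V_B ≈ 12.4 V

Looking into the second stage from A: R3 + R4 = 21.60 kΩ appears in parallel with R2.
R2 ‖ (R3+R4) = 13.77 kΩ.
So V_A = 32.3 × 0.5242 = 16.93 V.
Stage 2 is unloaded, so V_B = V_A · R4/(R3+R4) = 16.93 × 15.8/21.60 = 12.39 V.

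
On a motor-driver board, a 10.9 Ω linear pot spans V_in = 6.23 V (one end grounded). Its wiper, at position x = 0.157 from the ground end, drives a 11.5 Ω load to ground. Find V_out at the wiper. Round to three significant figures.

The pot divides into 9.189 Ω above the wiper and 1.711 Ω below.
(x·R_p) ‖ R_L = 1.490 Ω.
Then V_out = V_in · 1.490/(9.189 + 1.490) = 0.8691 V.

V_out ≈ 0.869 V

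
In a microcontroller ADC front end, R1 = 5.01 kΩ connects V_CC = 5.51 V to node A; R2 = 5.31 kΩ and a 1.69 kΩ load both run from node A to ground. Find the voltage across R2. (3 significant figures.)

The load sits in parallel with R2, giving an effective lower resistance R2' = R2·R_L/(R2+R_L) = 1.282 kΩ.
Now apply the divider: V_out = 5.51 × 0.2037 = 1.123 V.
(Unloaded it would be 2.84 V; the load pulls it down.)

V_out ≈ 1.12 V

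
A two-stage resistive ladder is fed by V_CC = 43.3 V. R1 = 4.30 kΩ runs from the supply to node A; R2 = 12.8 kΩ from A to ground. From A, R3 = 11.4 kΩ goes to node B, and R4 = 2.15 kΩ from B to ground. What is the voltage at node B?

Looking into the second stage from A: R3 + R4 = 13.55 kΩ appears in parallel with R2.
R2 ‖ (R3+R4) = 6.582 kΩ.
So V_A = 43.3 × 0.6049 = 26.19 V.
Then the unloaded second divider: V_B = V_A × R4/(R3+R4) = 26.19 × 0.1587 = 4.156 V.

V_B ≈ 4.16 V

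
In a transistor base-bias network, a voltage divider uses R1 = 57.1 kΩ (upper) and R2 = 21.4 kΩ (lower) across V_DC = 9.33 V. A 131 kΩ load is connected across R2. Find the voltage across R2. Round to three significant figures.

The load sits in parallel with R2, giving an effective lower resistance R2' = R2·R_L/(R2+R_L) = 18.40 kΩ.
Then V_out = V_DC · R2'/(R1 + R2') = 9.33 × 18.40/75.50 = 2.273 V.
(Unloaded it would be 2.54 V; the load pulls it down.)

V_out ≈ 2.27 V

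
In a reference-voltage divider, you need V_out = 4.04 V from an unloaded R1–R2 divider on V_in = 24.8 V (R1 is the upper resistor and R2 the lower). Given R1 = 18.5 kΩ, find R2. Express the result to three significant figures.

R2 ≈ 3.60 kΩ

Required fraction k = V_out/V_in = 0.1629.
R2 = R1 · 0.1629/(1 − 0.1629) = 3.600 kΩ.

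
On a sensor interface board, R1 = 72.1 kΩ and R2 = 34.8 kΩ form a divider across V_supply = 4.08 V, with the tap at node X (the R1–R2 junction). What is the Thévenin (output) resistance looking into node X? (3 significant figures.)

With V_supply suppressed (replaced by a short), R_th = R1 ‖ R2 = (72.10 × 34.8)/(72.10 + 34.8) = 23.47 kΩ.

R_th ≈ 23.5 kΩ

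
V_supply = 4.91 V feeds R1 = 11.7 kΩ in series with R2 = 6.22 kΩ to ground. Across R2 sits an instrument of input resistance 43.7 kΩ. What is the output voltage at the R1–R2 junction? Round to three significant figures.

V_out ≈ 1.56 V

First combine the lower leg with the load: R2 ‖ R_L = 5.445 kΩ.
Voltage divider with the loaded lower leg: V_out = 4.91 × 5.445/(11.7 + 5.445) = 4.91 × 0.3176 = 1.559 V.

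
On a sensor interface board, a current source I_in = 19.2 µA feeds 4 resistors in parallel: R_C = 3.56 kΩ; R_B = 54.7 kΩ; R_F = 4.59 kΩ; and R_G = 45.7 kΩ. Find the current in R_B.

I ≈ 0.651 µA

Total conductance ΣG = 1/3.56 + 1/54.7 + 1/4.59 + 1/45.7 = 0.5389 (units of 1/kΩ).
R_B takes the fraction G_k/ΣG = 0.01828/0.5389 = 0.03392, so I = 19.2 × 0.03392 = 0.6513 µA.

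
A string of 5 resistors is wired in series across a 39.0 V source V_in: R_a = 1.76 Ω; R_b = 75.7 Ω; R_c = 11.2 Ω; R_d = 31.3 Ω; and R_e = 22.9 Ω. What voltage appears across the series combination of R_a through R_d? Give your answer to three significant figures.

V ≈ 32.7 V

Total series resistance ΣR = 1.76 + 75.7 + 11.2 + 31.3 + 22.9 = 142.9 Ω.
R_{R_a..R_d} = 1.76 + 75.7 + 11.2 + 31.3 = 120.0 Ω.
By the voltage-divider rule, V = 39.0 × 120.0/142.9 = 32.75 V.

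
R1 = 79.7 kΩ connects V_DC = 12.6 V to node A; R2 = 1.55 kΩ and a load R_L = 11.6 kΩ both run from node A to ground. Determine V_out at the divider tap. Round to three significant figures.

V_out ≈ 0.213 V

R2 ‖ R_L = (1.55 × 11.6)/(1.55 + 11.6) = 1.367 kΩ.
Voltage divider with the loaded lower leg: V_out = 12.6 × 1.367/(79.7 + 1.367) = 12.6 × 0.01687 = 0.2125 V.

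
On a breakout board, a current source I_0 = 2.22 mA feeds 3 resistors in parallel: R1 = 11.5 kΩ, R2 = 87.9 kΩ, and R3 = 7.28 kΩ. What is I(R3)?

ΣG = 1/11.5 + 1/87.9 + 1/7.28 = 0.2357.
By the current-divider rule, I = I_0 · G_k/ΣG = 2.22 × 0.5828 = 1.294 mA.

I ≈ 1.29 mA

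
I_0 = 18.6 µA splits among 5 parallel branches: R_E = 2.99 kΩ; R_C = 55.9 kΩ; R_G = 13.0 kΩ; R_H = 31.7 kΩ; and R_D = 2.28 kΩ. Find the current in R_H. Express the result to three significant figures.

Conductances: ΣG = 1/2.99 + 1/55.9 + 1/13.0 + 1/31.7 + 1/2.28 = 0.8994 (1/kΩ).
R_H takes the fraction G_k/ΣG = 0.03155/0.8994 = 0.03507, so I = 18.6 × 0.03507 = 0.6524 µA.

I ≈ 0.652 µA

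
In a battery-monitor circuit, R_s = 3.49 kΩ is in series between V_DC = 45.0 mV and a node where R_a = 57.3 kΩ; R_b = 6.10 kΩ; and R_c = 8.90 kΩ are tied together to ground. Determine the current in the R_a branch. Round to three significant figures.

I ≈ 0.388 µA

Combine the parallel branches: R_p = (1/57.3 + 1/6.10 + 1/8.90)⁻¹ = 3.404 kΩ.
V_A = 45.0 × 3.404/6.894 = 22.22 mV.
Branch current I = V_A/R_a = 22.22/57.3 = 0.3878 µA.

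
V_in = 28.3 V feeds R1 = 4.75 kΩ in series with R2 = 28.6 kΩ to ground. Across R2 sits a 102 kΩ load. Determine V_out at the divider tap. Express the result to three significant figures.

V_out ≈ 23.3 V

R2 ‖ R_L = (28.6 × 102)/(28.6 + 102) = 22.34 kΩ.
Then V_out = V_in · R2'/(R1 + R2') = 28.3 × 22.34/27.09 = 23.34 V.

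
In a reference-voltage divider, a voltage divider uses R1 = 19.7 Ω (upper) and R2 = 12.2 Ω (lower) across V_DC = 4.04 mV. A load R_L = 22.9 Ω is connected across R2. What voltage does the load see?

V_out ≈ 1.16 mV

The load sits in parallel with R2, giving an effective lower resistance R2' = R2·R_L/(R2+R_L) = 7.960 Ω.
Now apply the divider: V_out = 4.04 × 0.2878 = 1.163 mV.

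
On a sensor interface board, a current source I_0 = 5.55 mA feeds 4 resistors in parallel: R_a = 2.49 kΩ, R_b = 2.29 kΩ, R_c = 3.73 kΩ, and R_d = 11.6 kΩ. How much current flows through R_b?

I ≈ 2.03 mA

Conductances: ΣG = 1/2.49 + 1/2.29 + 1/3.73 + 1/11.6 = 1.193 (1/kΩ).
Current divider: I(R_b) = I_0 · G_k/ΣG = 5.55 × (0.4367/1.193) = 5.55 × 0.3662 = 2.032 mA.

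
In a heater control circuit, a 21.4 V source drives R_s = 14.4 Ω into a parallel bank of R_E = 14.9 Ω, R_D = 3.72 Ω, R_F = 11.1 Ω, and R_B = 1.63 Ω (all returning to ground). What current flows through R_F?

I ≈ 0.121 A

Combine the parallel branches: R_p = (1/14.9 + 1/3.72 + 1/11.1 + 1/1.63)⁻¹ = 0.9620 Ω.
Node voltage V_A = V_in · R_p/(R_s + R_p) = 21.4 × 0.06262 = 1.340 V.
Branch current I = V_A/R_F = 1.340/11.1 = 0.1207 A.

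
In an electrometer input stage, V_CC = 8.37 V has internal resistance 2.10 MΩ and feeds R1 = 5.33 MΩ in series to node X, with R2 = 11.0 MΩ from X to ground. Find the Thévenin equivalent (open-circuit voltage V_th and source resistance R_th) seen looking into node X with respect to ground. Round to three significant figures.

V_th ≈ 5.00 V, R_th ≈ 4.43 MΩ

R1' = 2.10 + 5.33 = 7.430 MΩ (source resistance + R1).
Open-circuit (no load on X): V_th = V_CC · R2/(R1' + R2) = 8.37 × 11.0/(7.430 + 11.0) = 4.996 V.
Zeroing V_CC shorts the top of R1' to ground, so R_th = R1' ‖ R2 = 4.435 MΩ.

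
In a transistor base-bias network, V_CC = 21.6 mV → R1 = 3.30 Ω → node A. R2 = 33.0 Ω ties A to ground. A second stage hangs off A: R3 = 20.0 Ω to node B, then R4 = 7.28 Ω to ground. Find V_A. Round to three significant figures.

V_A ≈ 17.7 mV

The second stage (R3 + R4 = 27.28 Ω) loads node A in parallel with R2.
R2 ‖ (R3+R4) = 14.93 Ω.
V_A = 21.6 × 14.93/(3.30 + 14.93) = 17.69 mV.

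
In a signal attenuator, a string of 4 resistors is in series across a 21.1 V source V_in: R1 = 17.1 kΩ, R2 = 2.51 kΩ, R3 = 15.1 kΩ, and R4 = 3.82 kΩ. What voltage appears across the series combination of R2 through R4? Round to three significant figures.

V ≈ 11.7 V

ΣR = 17.1 + 2.51 + 15.1 + 3.82 = 38.53 kΩ.
R_{R2..R4} = 2.51 + 15.1 + 3.82 = 21.43 kΩ.
By the voltage-divider rule, V = 21.1 × 21.43/38.53 = 11.74 V.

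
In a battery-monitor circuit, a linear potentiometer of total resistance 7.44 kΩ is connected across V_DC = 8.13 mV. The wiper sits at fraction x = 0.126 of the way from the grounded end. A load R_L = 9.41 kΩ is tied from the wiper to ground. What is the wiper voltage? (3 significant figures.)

V_out ≈ 0.942 mV

Lower segment x·R_p = 0.9374 kΩ; upper segment (1−x)·R_p = 6.503 kΩ.
Lower segment in parallel with the load: 0.9374 ‖ 9.41 = 0.8525 kΩ.
Loaded-divider output: V_out = 8.13 × 0.1159 = 0.9423 mV.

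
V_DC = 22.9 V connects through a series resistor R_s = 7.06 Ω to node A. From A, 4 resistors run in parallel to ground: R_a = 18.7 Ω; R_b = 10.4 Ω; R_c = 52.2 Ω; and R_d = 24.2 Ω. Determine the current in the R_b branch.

I ≈ 0.887 A

Parallel bank: R_p = 1/(1/18.7 + 1/10.4 + 1/52.2 + 1/24.2) = 4.759 Ω.
Node voltage V_A = V_DC · R_p/(R_s + R_p) = 22.9 × 0.4027 = 9.221 V.
Branch current I = V_A/R_b = 9.221/10.4 = 0.8867 A.
(Check via current divider: I_total = 1.937 A; share G_k/ΣG = 0.4576 → same result.)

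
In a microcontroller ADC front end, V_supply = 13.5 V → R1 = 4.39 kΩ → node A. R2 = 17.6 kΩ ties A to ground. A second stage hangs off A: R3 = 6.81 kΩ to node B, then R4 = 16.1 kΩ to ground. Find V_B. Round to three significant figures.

The second stage (R3 + R4 = 22.91 kΩ) loads node A in parallel with R2.
R2 ‖ (R3+R4) = 9.953 kΩ.
So V_A = 13.5 × 0.6939 = 9.368 V.
Then the unloaded second divider: V_B = V_A × R4/(R3+R4) = 9.368 × 0.7027 = 6.583 V.

V_B ≈ 6.58 V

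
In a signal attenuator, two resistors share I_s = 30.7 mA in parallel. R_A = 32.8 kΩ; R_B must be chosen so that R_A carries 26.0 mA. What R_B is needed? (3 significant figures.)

Two-branch current divider: I_A = I_s · R_B/(R_A + R_B).
26.0/30.7 = R_B/(R_A + R_B) → R_B = R_A · (0.8469)/(1 − 0.8469) = 32.8 × 5.532 = 181.4 kΩ.

R_B ≈ 181 kΩ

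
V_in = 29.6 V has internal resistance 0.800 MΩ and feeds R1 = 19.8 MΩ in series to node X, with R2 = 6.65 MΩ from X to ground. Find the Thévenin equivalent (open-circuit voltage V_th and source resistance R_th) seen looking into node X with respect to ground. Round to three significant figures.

R1' = 0.800 + 19.8 = 20.60 MΩ (source resistance + R1).
With X open, the divider is unloaded: V_th = 29.6 × 6.65/27.25 = 7.223 V.
Zeroing V_in shorts the top of R1' to ground, so R_th = R1' ‖ R2 = 5.027 MΩ.

V_th ≈ 7.22 V, R_th ≈ 5.03 MΩ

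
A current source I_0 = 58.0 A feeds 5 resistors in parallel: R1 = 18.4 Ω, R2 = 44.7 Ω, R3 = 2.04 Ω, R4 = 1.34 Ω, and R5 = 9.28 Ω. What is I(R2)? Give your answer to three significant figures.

I ≈ 0.913 A

Conductances: ΣG = 1/18.4 + 1/44.7 + 1/2.04 + 1/1.34 + 1/9.28 = 1.421 (1/Ω).
R2 takes the fraction G_k/ΣG = 0.02237/1.421 = 0.01574, so I = 58.0 × 0.01574 = 0.9132 A.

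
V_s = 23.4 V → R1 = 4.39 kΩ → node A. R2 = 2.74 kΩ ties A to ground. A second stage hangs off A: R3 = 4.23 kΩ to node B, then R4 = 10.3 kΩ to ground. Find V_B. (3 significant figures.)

V_B ≈ 5.71 V

The second stage (R3 + R4 = 14.53 kΩ) loads node A in parallel with R2.
R2 ‖ (R3+R4) = 2.305 kΩ.
So V_A = 23.4 × 0.3443 = 8.057 V.
V_B = V_A × 0.7089 = 5.711 V.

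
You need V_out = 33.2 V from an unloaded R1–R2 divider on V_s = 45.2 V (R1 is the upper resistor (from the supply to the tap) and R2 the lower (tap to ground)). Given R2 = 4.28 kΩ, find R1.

Required fraction k = V_out/V_s = 0.7345.
So R1 = R2 · (V_s/V_out − 1) = 4.28 × (45.2/33.2 − 1) = 4.28 × 0.3614 = 1.547 kΩ.

R1 ≈ 1.55 kΩ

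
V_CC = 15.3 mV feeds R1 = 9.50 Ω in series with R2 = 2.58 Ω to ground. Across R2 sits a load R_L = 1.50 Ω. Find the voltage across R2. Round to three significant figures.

V_out ≈ 1.39 mV

The load sits in parallel with R2, giving an effective lower resistance R2' = R2·R_L/(R2+R_L) = 0.9485 Ω.
Voltage divider with the loaded lower leg: V_out = 15.3 × 0.9485/(9.50 + 0.9485) = 15.3 × 0.09078 = 1.389 mV.
(Unloaded it would be 3.27 mV; the load pulls it down.)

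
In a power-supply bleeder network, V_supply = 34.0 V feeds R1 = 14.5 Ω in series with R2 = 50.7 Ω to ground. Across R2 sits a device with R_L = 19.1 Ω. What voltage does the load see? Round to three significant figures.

The load sits in parallel with R2, giving an effective lower resistance R2' = R2·R_L/(R2+R_L) = 13.87 Ω.
Voltage divider with the loaded lower leg: V_out = 34.0 × 13.87/(14.5 + 13.87) = 34.0 × 0.4890 = 16.62 V.
(Unloaded it would be 26.4 V; the load pulls it down.)

V_out ≈ 16.6 V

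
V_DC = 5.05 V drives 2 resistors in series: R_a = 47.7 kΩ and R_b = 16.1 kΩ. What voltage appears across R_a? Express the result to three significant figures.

V ≈ 3.78 V

Total series resistance ΣR = 47.7 + 16.1 = 63.80 kΩ.
Voltage divider: V = V_DC · (47.70 / 63.80) = 5.05 × 0.7476 = 3.776 V.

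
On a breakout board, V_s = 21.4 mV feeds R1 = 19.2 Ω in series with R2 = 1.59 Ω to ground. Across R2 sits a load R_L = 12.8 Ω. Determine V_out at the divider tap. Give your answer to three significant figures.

First combine the lower leg with the load: R2 ‖ R_L = 1.414 Ω.
Voltage divider with the loaded lower leg: V_out = 21.4 × 1.414/(19.2 + 1.414) = 21.4 × 0.06861 = 1.468 mV.

V_out ≈ 1.47 mV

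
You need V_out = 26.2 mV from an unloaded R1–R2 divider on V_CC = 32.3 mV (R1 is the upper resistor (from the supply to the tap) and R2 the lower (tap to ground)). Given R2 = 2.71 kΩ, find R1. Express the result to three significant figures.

R1 ≈ 0.631 kΩ

V_out/V_CC = R2/(R1+R2) = 0.8111.
Rearranging, R1 = R2·(1−k)/k = 2.71 × 0.2328 = 0.6310 kΩ.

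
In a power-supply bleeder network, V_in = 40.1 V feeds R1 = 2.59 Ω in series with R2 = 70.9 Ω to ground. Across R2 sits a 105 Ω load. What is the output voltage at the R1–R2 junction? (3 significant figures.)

R2 ‖ R_L = (70.9 × 105)/(70.9 + 105) = 42.32 Ω.
Then V_out = V_in · R2'/(R1 + R2') = 40.1 × 42.32/44.91 = 37.79 V.
(Unloaded it would be 38.7 V; the load pulls it down.)

V_out ≈ 37.8 V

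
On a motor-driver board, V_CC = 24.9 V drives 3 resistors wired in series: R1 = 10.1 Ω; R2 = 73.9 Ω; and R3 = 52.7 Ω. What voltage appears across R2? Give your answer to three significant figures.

ΣR = 10.1 + 73.9 + 52.7 = 136.7 Ω.
By the voltage-divider rule, V = 24.9 × 73.90/136.7 = 13.46 V.

V ≈ 13.5 V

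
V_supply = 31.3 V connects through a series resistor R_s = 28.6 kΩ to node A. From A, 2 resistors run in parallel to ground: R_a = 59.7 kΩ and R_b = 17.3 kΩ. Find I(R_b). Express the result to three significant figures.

Parallel bank: R_p = 1/(1/59.7 + 1/17.3) = 13.41 kΩ.
V_A = 31.3 × 13.41/42.01 = 9.993 V.
I(R_b) = V_A / R_b = 9.993/17.3 = 0.5776 mA.

I ≈ 0.578 mA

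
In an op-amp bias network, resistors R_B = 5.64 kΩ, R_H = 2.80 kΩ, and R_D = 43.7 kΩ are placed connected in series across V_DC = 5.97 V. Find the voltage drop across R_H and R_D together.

Total series resistance ΣR = 5.64 + 2.80 + 43.7 = 52.14 kΩ.
R_{R_H..R_D} = 2.80 + 43.7 = 46.50 kΩ.
By the voltage-divider rule, V = 5.97 × 46.50/52.14 = 5.324 V.

V ≈ 5.32 V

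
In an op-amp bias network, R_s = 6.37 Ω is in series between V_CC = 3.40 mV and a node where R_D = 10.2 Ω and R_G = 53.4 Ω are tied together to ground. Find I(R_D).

Combine the parallel branches: R_p = (1/10.2 + 1/53.4)⁻¹ = 8.564 Ω.
V_A = 3.40 × 8.564/14.93 = 1.950 mV.
I(R_D) = V_A / R_D = 1.950/10.2 = 0.1912 mA.
(Equivalently: I_total = 0.2277 mA, then current-divider fraction G_k/ΣG = 0.8396.)

I ≈ 0.191 mA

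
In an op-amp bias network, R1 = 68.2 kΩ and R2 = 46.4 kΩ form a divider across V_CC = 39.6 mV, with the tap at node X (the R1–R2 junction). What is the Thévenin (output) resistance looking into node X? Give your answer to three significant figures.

With V_CC suppressed (replaced by a short), R_th = R1 ‖ R2 = (68.20 × 46.4)/(68.20 + 46.4) = 27.61 kΩ.

R_th ≈ 27.6 kΩ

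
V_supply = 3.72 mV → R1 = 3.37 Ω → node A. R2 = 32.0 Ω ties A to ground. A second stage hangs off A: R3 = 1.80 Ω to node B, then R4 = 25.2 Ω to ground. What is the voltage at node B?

V_B ≈ 2.82 mV

Looking into the second stage from A: R3 + R4 = 27.00 Ω appears in parallel with R2.
R2 ‖ (R3+R4) = 14.64 Ω.
V_A = 3.72 × 14.64/(3.37 + 14.64) = 3.024 mV.
Stage 2 is unloaded, so V_B = V_A · R4/(R3+R4) = 3.024 × 25.2/27.00 = 2.822 mV.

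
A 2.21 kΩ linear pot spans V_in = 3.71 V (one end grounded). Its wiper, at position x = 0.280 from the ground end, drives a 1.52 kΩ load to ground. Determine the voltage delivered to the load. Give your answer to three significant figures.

V_out ≈ 0.803 V

Split the track: R_lower = x·R_p = 0.6188 kΩ, R_upper = (1−x)·R_p = 1.591 kΩ.
Lower segment in parallel with the load: 0.6188 ‖ 1.52 = 0.4398 kΩ.
V_out = 3.71 × 0.4398/(1.591 + 0.4398) = 0.8033 V.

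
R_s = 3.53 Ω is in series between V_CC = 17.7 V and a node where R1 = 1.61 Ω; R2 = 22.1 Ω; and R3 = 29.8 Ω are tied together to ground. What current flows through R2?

I ≈ 0.231 A

Parallel bank: R_p = 1/(1/1.61 + 1/22.1 + 1/29.8) = 1.429 Ω.
V_A = 17.7 × 1.429/4.959 = 5.100 V.
I(R2) = V_A / R2 = 5.100/22.1 = 0.2308 A.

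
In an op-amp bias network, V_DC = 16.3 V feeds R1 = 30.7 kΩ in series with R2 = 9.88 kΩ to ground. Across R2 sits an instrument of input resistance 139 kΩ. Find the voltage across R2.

R2 ‖ R_L = (9.88 × 139)/(9.88 + 139) = 9.224 kΩ.
Now apply the divider: V_out = 16.3 × 0.2310 = 3.766 V.
(Unloaded it would be 3.97 V; the load pulls it down.)

V_out ≈ 3.77 V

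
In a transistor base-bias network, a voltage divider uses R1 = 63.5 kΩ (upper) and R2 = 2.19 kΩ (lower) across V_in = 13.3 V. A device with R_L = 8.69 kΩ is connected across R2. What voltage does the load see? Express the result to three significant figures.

R2 ‖ R_L = (2.19 × 8.69)/(2.19 + 8.69) = 1.749 kΩ.
Now apply the divider: V_out = 13.3 × 0.02681 = 0.3565 V.
(Unloaded it would be 0.443 V; the load pulls it down.)

V_out ≈ 0.357 V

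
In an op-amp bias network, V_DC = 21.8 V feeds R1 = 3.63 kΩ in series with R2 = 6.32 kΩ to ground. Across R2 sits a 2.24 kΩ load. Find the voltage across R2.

First combine the lower leg with the load: R2 ‖ R_L = 1.654 kΩ.
Voltage divider with the loaded lower leg: V_out = 21.8 × 1.654/(3.63 + 1.654) = 21.8 × 0.3130 = 6.823 V.

V_out ≈ 6.82 V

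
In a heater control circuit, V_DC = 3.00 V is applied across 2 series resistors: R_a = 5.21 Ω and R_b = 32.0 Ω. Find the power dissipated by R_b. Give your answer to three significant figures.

P ≈ 0.208 W

The common current is I = 3.00/37.21 = 0.08062 A.
V(R_b) = I·R = 2.580 V; P = V·I = 2.580 × 0.08062 = 0.2080 W.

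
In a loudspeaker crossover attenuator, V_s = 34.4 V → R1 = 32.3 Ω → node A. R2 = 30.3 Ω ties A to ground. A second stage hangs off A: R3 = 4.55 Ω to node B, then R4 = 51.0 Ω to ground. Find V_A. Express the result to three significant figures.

V_A ≈ 13.0 V

Looking into the second stage from A: R3 + R4 = 55.55 Ω appears in parallel with R2.
R2 ‖ (R3+R4) = 19.61 Ω.
V_A = 34.4 × 19.61/(32.3 + 19.61) = 12.99 V.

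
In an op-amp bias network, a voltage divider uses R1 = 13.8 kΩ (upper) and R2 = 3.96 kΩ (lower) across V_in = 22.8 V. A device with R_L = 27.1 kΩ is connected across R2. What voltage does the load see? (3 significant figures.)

V_out ≈ 4.57 V

R2 ‖ R_L = (3.96 × 27.1)/(3.96 + 27.1) = 3.455 kΩ.
Voltage divider with the loaded lower leg: V_out = 22.8 × 3.455/(13.8 + 3.455) = 22.8 × 0.2002 = 4.565 V.
(Unloaded it would be 5.08 V; the load pulls it down.)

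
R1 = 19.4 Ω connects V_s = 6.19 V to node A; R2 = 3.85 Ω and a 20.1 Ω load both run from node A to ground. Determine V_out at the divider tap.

V_out ≈ 0.884 V

The load sits in parallel with R2, giving an effective lower resistance R2' = R2·R_L/(R2+R_L) = 3.231 Ω.
Then V_out = V_s · R2'/(R1 + R2') = 6.19 × 3.231/22.63 = 0.8838 V.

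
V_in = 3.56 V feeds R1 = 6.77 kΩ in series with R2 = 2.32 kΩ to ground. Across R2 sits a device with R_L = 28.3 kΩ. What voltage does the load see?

First combine the lower leg with the load: R2 ‖ R_L = 2.144 kΩ.
Now apply the divider: V_out = 3.56 × 0.2405 = 0.8563 V.

V_out ≈ 0.856 V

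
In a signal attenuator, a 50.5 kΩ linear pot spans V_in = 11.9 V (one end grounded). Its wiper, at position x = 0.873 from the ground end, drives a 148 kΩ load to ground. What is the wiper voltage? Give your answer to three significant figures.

Split the track: R_lower = x·R_p = 44.09 kΩ, R_upper = (1−x)·R_p = 6.413 kΩ.
(x·R_p) ‖ R_L = 33.97 kΩ.
V_out = 11.9 × 33.97/(6.413 + 33.97) = 10.01 V.

V_out ≈ 10.0 V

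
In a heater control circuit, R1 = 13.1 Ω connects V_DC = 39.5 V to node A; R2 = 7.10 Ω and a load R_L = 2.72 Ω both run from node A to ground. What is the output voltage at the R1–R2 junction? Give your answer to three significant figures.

The load sits in parallel with R2, giving an effective lower resistance R2' = R2·R_L/(R2+R_L) = 1.967 Ω.
Voltage divider with the loaded lower leg: V_out = 39.5 × 1.967/(13.1 + 1.967) = 39.5 × 0.1305 = 5.156 V.

V_out ≈ 5.16 V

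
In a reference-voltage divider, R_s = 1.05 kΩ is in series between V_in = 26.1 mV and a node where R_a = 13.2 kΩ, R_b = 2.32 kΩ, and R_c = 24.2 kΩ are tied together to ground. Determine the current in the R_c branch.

Equivalent of the parallel group: R_p = 1.824 kΩ.
V_A by voltage divider: V_A = 26.1 × 1.824/(1.05 + 1.824) = 16.57 mV.
Branch current I = V_A/R_c = 16.57/24.2 = 0.6845 µA.

I ≈ 0.685 µA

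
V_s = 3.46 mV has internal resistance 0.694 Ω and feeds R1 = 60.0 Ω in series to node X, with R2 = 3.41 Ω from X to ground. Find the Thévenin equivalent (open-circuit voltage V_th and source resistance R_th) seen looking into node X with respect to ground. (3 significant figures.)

R1' = 0.694 + 60.0 = 60.69 Ω (source resistance + R1).
V_th is the unloaded tap voltage: V_s · R2/(R1'+R2) = 3.46 × 0.05319 = 0.1841 mV.
With V_s suppressed (replaced by a short), R_th = R1' ‖ R2 = (60.69 × 3.41)/(60.69 + 3.41) = 3.229 Ω.

V_th ≈ 0.184 mV, R_th ≈ 3.23 Ω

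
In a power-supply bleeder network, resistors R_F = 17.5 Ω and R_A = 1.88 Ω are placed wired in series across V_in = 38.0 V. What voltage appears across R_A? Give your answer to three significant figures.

V ≈ 3.69 V

Total series resistance ΣR = 17.5 + 1.88 = 19.38 Ω.
V = V_in · R/ΣR = 38.0 × 0.09701 = 3.686 V.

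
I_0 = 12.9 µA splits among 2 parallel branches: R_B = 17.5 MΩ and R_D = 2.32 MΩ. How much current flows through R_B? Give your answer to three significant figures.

I ≈ 1.51 µA

With just two branches, the current splits inversely with resistance.
I(R_B) = 12.9 × 2.32/(17.5 + 2.32) = 12.9 × 0.1171 = 1.510 µA.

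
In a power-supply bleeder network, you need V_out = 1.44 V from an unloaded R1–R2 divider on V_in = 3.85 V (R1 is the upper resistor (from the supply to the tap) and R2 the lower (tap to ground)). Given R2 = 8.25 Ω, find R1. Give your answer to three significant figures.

R1 ≈ 13.8 Ω

The divider ratio is R2/(R1+R2) = 1.44/3.85 = 0.3740.
So R1 = R2 · (V_in/V_out − 1) = 8.25 × (3.85/1.44 − 1) = 8.25 × 1.674 = 13.81 Ω.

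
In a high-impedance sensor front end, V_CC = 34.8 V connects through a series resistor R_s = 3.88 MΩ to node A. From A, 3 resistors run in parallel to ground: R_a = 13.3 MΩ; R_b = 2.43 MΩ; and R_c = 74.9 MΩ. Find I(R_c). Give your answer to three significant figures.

I ≈ 0.158 µA

Combine the parallel branches: R_p = (1/13.3 + 1/2.43 + 1/74.9)⁻¹ = 2.000 MΩ.
V_A = 34.8 × 2.000/5.880 = 11.84 V.
Branch current I = V_A/R_c = 11.84/74.9 = 0.1580 µA.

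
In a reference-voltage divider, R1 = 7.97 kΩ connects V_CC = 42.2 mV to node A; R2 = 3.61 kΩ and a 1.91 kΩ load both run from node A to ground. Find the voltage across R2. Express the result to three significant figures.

V_out ≈ 5.72 mV

The load sits in parallel with R2, giving an effective lower resistance R2' = R2·R_L/(R2+R_L) = 1.249 kΩ.
Voltage divider with the loaded lower leg: V_out = 42.2 × 1.249/(7.97 + 1.249) = 42.2 × 0.1355 = 5.718 mV.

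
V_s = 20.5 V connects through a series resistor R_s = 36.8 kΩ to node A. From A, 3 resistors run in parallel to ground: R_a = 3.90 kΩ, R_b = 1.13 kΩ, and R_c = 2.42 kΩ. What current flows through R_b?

Equivalent of the parallel group: R_p = 0.6433 kΩ.
V_A = 20.5 × 0.6433/37.44 = 0.3522 V.
I(R_b) = V_A / R_b = 0.3522/1.13 = 0.3117 mA.
(Check via current divider: I_total = 0.5475 mA; share G_k/ΣG = 0.5693 → same result.)

I ≈ 0.312 mA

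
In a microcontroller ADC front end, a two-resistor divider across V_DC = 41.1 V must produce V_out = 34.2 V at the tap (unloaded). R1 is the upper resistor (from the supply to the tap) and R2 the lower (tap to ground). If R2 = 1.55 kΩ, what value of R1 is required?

V_out/V_DC = R2/(R1+R2) = 0.8321.
R1 = R2·(1/k − 1) = 1.55 × 0.2018 = 0.3127 kΩ.

R1 ≈ 0.313 kΩ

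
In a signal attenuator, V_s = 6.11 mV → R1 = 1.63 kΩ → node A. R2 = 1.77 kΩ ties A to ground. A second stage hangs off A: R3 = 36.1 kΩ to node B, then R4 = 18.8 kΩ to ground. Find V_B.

The second stage (R3 + R4 = 54.90 kΩ) loads node A in parallel with R2.
Effective lower resistance at A: R2 ‖ 54.90 = 1.715 kΩ.
So V_A = 6.11 × 0.5127 = 3.132 mV.
Then the unloaded second divider: V_B = V_A × R4/(R3+R4) = 3.132 × 0.3424 = 1.073 mV.

V_B ≈ 1.07 mV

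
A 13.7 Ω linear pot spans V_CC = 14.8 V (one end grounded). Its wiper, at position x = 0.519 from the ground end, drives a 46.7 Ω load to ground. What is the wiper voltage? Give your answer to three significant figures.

Split the track: R_lower = x·R_p = 7.110 Ω, R_upper = (1−x)·R_p = 6.590 Ω.
R_L loads the lower segment: effective lower R = 6.171 Ω.
Then V_out = V_CC · 6.171/(6.590 + 6.171) = 7.157 V.

V_out ≈ 7.16 V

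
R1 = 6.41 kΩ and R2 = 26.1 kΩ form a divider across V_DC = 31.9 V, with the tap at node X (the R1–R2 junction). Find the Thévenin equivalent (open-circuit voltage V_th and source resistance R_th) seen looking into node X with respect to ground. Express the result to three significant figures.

V_th is the unloaded tap voltage: V_DC · R2/(R1+R2) = 31.9 × 0.8028 = 25.61 V.
Zeroing V_DC shorts the top of R1 to ground, so R_th = R1 ‖ R2 = 5.146 kΩ.

V_th ≈ 25.6 V, R_th ≈ 5.15 kΩ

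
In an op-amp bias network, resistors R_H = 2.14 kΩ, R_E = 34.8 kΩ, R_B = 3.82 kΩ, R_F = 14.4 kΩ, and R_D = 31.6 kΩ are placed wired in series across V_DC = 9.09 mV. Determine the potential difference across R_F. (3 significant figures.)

ΣR = 2.14 + 34.8 + 3.82 + 14.4 + 31.6 = 86.76 kΩ.
V = V_DC · R/ΣR = 9.09 × 0.1660 = 1.509 mV.

V ≈ 1.51 mV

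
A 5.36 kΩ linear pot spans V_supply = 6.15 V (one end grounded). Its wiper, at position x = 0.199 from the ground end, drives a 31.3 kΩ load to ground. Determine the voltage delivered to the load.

The pot divides into 4.293 kΩ above the wiper and 1.067 kΩ below.
(x·R_p) ‖ R_L = 1.031 kΩ.
V_out = 6.15 × 1.031/(4.293 + 1.031) = 1.191 V.

V_out ≈ 1.19 V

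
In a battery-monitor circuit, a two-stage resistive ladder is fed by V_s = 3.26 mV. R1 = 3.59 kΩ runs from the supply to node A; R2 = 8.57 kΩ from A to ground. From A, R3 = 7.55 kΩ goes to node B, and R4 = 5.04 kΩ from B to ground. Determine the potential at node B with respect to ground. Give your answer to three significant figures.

V_B ≈ 0.766 mV

Node A sees R2 in parallel with the series input of stage 2, R3 + R4 = 12.59 kΩ.
R2 ‖ (R3+R4) = 5.099 kΩ.
First divider: V_A = V_s · 5.099/(3.59 + 5.099) = 1.913 mV.
Then the unloaded second divider: V_B = V_A × R4/(R3+R4) = 1.913 × 0.4003 = 0.7658 mV.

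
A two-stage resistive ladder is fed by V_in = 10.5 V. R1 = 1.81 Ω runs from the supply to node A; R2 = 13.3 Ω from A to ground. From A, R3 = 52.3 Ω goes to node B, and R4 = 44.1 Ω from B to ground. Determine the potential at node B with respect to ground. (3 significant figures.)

Looking into the second stage from A: R3 + R4 = 96.40 Ω appears in parallel with R2.
R2 ‖ (R3+R4) = 11.69 Ω.
V_A = 10.5 × 11.69/(1.81 + 11.69) = 9.092 V.
V_B = V_A × 0.4575 = 4.159 V.

V_B ≈ 4.16 V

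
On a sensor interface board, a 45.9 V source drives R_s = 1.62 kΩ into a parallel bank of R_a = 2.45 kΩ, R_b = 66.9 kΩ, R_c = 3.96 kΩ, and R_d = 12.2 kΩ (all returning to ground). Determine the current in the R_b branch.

I ≈ 0.308 mA

Combine the parallel branches: R_p = (1/2.45 + 1/66.9 + 1/3.96 + 1/12.2)⁻¹ = 1.320 kΩ.
Node voltage V_A = V_CC · R_p/(R_s + R_p) = 45.9 × 0.4490 = 20.61 V.
Branch current I = V_A/R_b = 20.61/66.9 = 0.3080 mA.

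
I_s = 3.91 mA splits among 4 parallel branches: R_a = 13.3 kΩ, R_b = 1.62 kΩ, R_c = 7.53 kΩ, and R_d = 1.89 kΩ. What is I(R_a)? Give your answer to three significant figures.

ΣG = 1/13.3 + 1/1.62 + 1/7.53 + 1/1.89 = 1.354.
Current divider: I(R_a) = I_s · G_k/ΣG = 3.91 × (0.07519/1.354) = 3.91 × 0.05551 = 0.2171 mA.

I ≈ 0.217 mA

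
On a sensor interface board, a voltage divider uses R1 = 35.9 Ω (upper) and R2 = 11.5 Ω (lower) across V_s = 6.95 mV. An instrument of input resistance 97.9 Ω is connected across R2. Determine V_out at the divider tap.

V_out ≈ 1.55 mV

The load sits in parallel with R2, giving an effective lower resistance R2' = R2·R_L/(R2+R_L) = 10.29 Ω.
Now apply the divider: V_out = 6.95 × 0.2228 = 1.548 mV.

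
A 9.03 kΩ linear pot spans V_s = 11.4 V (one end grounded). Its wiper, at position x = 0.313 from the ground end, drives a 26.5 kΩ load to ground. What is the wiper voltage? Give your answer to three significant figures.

V_out ≈ 3.32 V

Split the track: R_lower = x·R_p = 2.826 kΩ, R_upper = (1−x)·R_p = 6.204 kΩ.
(x·R_p) ‖ R_L = 2.554 kΩ.
V_out = 11.4 × 2.554/(6.204 + 2.554) = 3.325 V.
(Unloaded: V_out = x·V_s = 3.57 V.)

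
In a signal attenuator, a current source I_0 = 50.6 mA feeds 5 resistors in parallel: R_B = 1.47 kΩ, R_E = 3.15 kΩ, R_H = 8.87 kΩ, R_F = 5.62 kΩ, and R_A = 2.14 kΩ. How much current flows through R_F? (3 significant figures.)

I ≈ 5.13 mA

ΣG = 1/1.47 + 1/3.15 + 1/8.87 + 1/5.62 + 1/2.14 = 1.756.
By the current-divider rule, I = I_0 · G_k/ΣG = 50.6 × 0.1013 = 5.128 mA.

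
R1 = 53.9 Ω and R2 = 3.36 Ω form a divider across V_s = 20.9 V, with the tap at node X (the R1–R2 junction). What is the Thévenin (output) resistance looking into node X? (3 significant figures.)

With V_s suppressed (replaced by a short), R_th = R1 ‖ R2 = (53.90 × 3.36)/(53.90 + 3.36) = 3.163 Ω.

R_th ≈ 3.16 Ω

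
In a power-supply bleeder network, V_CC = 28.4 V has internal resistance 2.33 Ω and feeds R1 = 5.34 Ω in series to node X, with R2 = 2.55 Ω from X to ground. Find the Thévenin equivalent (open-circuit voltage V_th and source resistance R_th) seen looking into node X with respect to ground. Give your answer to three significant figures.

V_th ≈ 7.09 V, R_th ≈ 1.91 Ω

R1' = 2.33 + 5.34 = 7.670 Ω (source resistance + R1).
With X open, the divider is unloaded: V_th = 28.4 × 2.55/10.22 = 7.086 V.
Looking into X with the source shorted: R_th = R1'·R2/(R1'+R2) = 7.670 × 2.55/10.22 = 1.914 Ω.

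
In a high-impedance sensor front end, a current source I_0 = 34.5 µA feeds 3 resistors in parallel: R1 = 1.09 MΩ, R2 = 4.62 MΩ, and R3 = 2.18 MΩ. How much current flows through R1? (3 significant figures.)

ΣG = 1/1.09 + 1/4.62 + 1/2.18 = 1.593.
R1 takes the fraction G_k/ΣG = 0.9174/1.593 = 0.5761, so I = 34.5 × 0.5761 = 19.87 µA.

I ≈ 19.9 µA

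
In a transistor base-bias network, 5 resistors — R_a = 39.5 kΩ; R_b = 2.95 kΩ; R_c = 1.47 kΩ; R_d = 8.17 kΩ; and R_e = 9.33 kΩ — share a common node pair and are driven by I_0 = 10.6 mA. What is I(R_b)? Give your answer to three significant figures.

I ≈ 2.82 mA

Total conductance ΣG = 1/39.5 + 1/2.95 + 1/1.47 + 1/8.17 + 1/9.33 = 1.274 (units of 1/kΩ).
By the current-divider rule, I = I_0 · G_k/ΣG = 10.6 × 0.2660 = 2.820 mA.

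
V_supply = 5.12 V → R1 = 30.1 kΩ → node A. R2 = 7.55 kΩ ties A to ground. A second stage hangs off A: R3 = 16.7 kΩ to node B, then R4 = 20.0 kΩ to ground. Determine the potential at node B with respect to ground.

Looking into the second stage from A: R3 + R4 = 36.70 kΩ appears in parallel with R2.
R2 ‖ (R3+R4) = 6.262 kΩ.
So V_A = 5.12 × 0.1722 = 0.8817 V.
V_B = V_A × 0.5450 = 0.4805 V.

V_B ≈ 0.480 V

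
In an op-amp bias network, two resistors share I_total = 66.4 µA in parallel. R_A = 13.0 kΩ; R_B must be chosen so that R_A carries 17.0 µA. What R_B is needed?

In a two-way split, I_A/I_total = R_B/(R_A + R_B).
17.0/66.4 = R_B/(R_A + R_B) → R_B = R_A · (0.2560)/(1 − 0.2560) = 13.0 × 0.3441 = 4.474 kΩ.

R_B ≈ 4.47 kΩ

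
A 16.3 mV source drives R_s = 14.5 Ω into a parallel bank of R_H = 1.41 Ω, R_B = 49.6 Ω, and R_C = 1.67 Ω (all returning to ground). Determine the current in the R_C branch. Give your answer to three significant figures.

Combine the parallel branches: R_p = (1/1.41 + 1/49.6 + 1/1.67)⁻¹ = 0.7529 Ω.
V_A by voltage divider: V_A = 16.3 × 0.7529/(14.5 + 0.7529) = 0.8046 mV.
Branch current I = V_A/R_C = 0.8046/1.67 = 0.4818 mA.

I ≈ 0.482 mA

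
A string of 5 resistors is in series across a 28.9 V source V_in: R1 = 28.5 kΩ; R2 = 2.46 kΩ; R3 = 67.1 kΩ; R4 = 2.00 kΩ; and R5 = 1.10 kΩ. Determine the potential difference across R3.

V ≈ 19.2 V

Total series resistance ΣR = 28.5 + 2.46 + 67.1 + 2.00 + 1.10 = 101.2 kΩ.
Voltage divider: V = V_in · (67.10 / 101.2) = 28.9 × 0.6633 = 19.17 V.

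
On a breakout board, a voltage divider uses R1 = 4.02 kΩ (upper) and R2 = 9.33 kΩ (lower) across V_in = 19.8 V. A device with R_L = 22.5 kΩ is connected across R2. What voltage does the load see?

First combine the lower leg with the load: R2 ‖ R_L = 6.595 kΩ.
Voltage divider with the loaded lower leg: V_out = 19.8 × 6.595/(4.02 + 6.595) = 19.8 × 0.6213 = 12.30 V.

V_out ≈ 12.3 V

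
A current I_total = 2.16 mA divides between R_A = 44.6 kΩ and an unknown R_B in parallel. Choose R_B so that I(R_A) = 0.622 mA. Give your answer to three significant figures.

R_B ≈ 18.0 kΩ

In a two-way split, I_A/I_total = R_B/(R_A + R_B).
0.622/2.16 = R_B/(R_A + R_B) → R_B = R_A · (0.2880)/(1 − 0.2880) = 44.6 × 0.4044 = 18.04 kΩ.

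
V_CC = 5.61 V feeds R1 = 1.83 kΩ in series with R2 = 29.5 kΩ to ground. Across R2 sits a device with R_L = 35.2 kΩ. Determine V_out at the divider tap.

R2 ‖ R_L = (29.5 × 35.2)/(29.5 + 35.2) = 16.05 kΩ.
Voltage divider with the loaded lower leg: V_out = 5.61 × 16.05/(1.83 + 16.05) = 5.61 × 0.8976 = 5.036 V.

V_out ≈ 5.04 V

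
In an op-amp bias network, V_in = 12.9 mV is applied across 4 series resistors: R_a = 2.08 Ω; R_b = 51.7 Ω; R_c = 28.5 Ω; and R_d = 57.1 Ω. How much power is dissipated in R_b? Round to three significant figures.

P ≈ 0.443 µW

The common current is I = 12.9/139.4 = 0.09255 mA.
P = I²R = 0.008566 × 51.7 = 0.4429 µW.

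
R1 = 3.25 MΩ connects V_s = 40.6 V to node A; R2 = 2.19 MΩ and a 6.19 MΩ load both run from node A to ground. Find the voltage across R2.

First combine the lower leg with the load: R2 ‖ R_L = 1.618 MΩ.
Now apply the divider: V_out = 40.6 × 0.3323 = 13.49 V.

V_out ≈ 13.5 V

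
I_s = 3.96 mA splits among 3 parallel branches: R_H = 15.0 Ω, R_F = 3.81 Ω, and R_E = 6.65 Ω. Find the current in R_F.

Conductances: ΣG = 1/15.0 + 1/3.81 + 1/6.65 = 0.4795 (1/Ω).
Current divider: I(R_F) = I_s · G_k/ΣG = 3.96 × (0.2625/0.4795) = 3.96 × 0.5474 = 2.168 mA.

I ≈ 2.17 mA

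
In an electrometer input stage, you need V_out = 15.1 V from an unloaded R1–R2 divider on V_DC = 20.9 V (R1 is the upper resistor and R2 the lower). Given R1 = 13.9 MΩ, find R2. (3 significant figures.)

R2 ≈ 36.2 MΩ

The divider ratio is R2/(R1+R2) = 15.1/20.9 = 0.7225.
Rearranging, R2 = R1·k/(1−k) = 13.9 × 2.603 = 36.19 MΩ.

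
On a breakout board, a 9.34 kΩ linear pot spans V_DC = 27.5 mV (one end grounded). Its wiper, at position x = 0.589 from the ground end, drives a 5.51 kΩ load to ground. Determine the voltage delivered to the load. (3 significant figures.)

Lower segment x·R_p = 5.501 kΩ; upper segment (1−x)·R_p = 3.839 kΩ.
(x·R_p) ‖ R_L = 2.753 kΩ.
V_out = 27.5 × 2.753/(3.839 + 2.753) = 11.48 mV.
(Unloaded: V_out = x·V_DC = 16.2 mV.)

V_out ≈ 11.5 mV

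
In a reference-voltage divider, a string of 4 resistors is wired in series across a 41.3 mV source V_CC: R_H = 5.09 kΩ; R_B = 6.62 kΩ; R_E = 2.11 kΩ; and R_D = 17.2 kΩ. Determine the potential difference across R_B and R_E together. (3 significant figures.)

Series total: ΣR = 5.09 + 6.62 + 2.11 + 17.2 = 31.02 kΩ.
R_{R_B..R_E} = 6.62 + 2.11 = 8.730 kΩ.
Voltage divider: V = V_CC · (8.730 / 31.02) = 41.3 × 0.2814 = 11.62 mV.

V ≈ 11.6 mV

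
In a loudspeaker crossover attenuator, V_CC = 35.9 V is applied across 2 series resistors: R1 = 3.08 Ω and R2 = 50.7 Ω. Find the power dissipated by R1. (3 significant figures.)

ΣR = 53.78 Ω → I = 35.9/53.78 = 0.6675 A.
P = I²R = 0.4456 × 3.08 = 1.372 W.

P ≈ 1.37 W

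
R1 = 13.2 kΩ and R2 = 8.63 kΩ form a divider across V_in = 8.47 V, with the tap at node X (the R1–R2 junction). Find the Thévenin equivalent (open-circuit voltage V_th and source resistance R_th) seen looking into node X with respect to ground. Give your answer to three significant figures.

V_th ≈ 3.35 V, R_th ≈ 5.22 kΩ

Open-circuit (no load on X): V_th = V_in · R2/(R1 + R2) = 8.47 × 8.63/(13.20 + 8.63) = 3.348 V.
Zeroing V_in shorts the top of R1 to ground, so R_th = R1 ‖ R2 = 5.218 kΩ.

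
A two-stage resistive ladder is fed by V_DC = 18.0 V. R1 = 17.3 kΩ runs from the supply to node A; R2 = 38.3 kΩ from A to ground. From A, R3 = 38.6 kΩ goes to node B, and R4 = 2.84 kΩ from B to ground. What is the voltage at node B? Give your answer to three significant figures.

The second stage (R3 + R4 = 41.44 kΩ) loads node A in parallel with R2.
Effective lower resistance at A: R2 ‖ 41.44 = 19.90 kΩ.
So V_A = 18.0 × 0.5350 = 9.630 V.
Stage 2 is unloaded, so V_B = V_A · R4/(R3+R4) = 9.630 × 2.84/41.44 = 0.6600 V.

V_B ≈ 0.660 V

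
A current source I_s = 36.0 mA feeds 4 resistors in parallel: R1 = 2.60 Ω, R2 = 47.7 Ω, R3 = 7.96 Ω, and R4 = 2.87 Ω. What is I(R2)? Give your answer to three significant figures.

ΣG = 1/2.60 + 1/47.7 + 1/7.96 + 1/2.87 = 0.8796.
R2 takes the fraction G_k/ΣG = 0.02096/0.8796 = 0.02383, so I = 36.0 × 0.02383 = 0.8580 mA.

I ≈ 0.858 mA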